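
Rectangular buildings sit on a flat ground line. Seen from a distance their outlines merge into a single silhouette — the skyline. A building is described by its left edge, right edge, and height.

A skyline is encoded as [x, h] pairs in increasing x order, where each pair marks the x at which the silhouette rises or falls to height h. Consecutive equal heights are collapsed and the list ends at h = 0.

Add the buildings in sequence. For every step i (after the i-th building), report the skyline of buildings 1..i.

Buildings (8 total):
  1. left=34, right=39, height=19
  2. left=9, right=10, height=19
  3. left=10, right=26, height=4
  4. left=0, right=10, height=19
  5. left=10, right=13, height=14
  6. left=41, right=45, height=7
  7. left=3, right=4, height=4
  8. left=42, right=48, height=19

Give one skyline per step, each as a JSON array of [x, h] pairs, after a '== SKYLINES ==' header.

== SKYLINES ==
[[34,19],[39,0]]
[[9,19],[10,0],[34,19],[39,0]]
[[9,19],[10,4],[26,0],[34,19],[39,0]]
[[0,19],[10,4],[26,0],[34,19],[39,0]]
[[0,19],[10,14],[13,4],[26,0],[34,19],[39,0]]
[[0,19],[10,14],[13,4],[26,0],[34,19],[39,0],[41,7],[45,0]]
[[0,19],[10,14],[13,4],[26,0],[34,19],[39,0],[41,7],[45,0]]
[[0,19],[10,14],[13,4],[26,0],[34,19],[39,0],[41,7],[42,19],[48,0]]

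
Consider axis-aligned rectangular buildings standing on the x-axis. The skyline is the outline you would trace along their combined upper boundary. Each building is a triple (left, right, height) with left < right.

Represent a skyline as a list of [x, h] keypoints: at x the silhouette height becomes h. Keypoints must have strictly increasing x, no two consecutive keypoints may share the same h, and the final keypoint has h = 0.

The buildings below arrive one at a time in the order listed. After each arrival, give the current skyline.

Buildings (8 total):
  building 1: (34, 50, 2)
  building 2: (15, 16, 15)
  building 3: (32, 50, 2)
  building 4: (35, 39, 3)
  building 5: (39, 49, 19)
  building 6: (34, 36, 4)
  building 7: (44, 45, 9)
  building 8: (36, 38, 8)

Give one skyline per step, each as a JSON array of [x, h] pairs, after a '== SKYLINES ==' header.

== SKYLINES ==
[[34,2],[50,0]]
[[15,15],[16,0],[34,2],[50,0]]
[[15,15],[16,0],[32,2],[50,0]]
[[15,15],[16,0],[32,2],[35,3],[39,2],[50,0]]
[[15,15],[16,0],[32,2],[35,3],[39,19],[49,2],[50,0]]
[[15,15],[16,0],[32,2],[34,4],[36,3],[39,19],[49,2],[50,0]]
[[15,15],[16,0],[32,2],[34,4],[36,3],[39,19],[49,2],[50,0]]
[[15,15],[16,0],[32,2],[34,4],[36,8],[38,3],[39,19],[49,2],[50,0]]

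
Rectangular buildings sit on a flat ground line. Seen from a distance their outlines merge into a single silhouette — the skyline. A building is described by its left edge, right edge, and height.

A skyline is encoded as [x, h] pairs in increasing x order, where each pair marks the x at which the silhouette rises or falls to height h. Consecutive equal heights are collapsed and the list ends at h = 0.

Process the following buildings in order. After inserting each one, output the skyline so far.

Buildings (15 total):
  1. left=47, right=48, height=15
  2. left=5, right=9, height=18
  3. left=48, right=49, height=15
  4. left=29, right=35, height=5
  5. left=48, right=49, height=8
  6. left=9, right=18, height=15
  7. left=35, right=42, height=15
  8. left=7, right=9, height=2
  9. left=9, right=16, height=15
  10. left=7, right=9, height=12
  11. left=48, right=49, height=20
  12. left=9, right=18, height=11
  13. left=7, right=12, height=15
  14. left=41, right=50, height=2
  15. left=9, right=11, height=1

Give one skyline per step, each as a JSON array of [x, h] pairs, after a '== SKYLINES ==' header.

== SKYLINES ==
[[47,15],[48,0]]
[[5,18],[9,0],[47,15],[48,0]]
[[5,18],[9,0],[47,15],[49,0]]
[[5,18],[9,0],[29,5],[35,0],[47,15],[49,0]]
[[5,18],[9,0],[29,5],[35,0],[47,15],[49,0]]
[[5,18],[9,15],[18,0],[29,5],[35,0],[47,15],[49,0]]
[[5,18],[9,15],[18,0],[29,5],[35,15],[42,0],[47,15],[49,0]]
[[5,18],[9,15],[18,0],[29,5],[35,15],[42,0],[47,15],[49,0]]
[[5,18],[9,15],[18,0],[29,5],[35,15],[42,0],[47,15],[49,0]]
[[5,18],[9,15],[18,0],[29,5],[35,15],[42,0],[47,15],[49,0]]
[[5,18],[9,15],[18,0],[29,5],[35,15],[42,0],[47,15],[48,20],[49,0]]
[[5,18],[9,15],[18,0],[29,5],[35,15],[42,0],[47,15],[48,20],[49,0]]
[[5,18],[9,15],[18,0],[29,5],[35,15],[42,0],[47,15],[48,20],[49,0]]
[[5,18],[9,15],[18,0],[29,5],[35,15],[42,2],[47,15],[48,20],[49,2],[50,0]]
[[5,18],[9,15],[18,0],[29,5],[35,15],[42,2],[47,15],[48,20],[49,2],[50,0]]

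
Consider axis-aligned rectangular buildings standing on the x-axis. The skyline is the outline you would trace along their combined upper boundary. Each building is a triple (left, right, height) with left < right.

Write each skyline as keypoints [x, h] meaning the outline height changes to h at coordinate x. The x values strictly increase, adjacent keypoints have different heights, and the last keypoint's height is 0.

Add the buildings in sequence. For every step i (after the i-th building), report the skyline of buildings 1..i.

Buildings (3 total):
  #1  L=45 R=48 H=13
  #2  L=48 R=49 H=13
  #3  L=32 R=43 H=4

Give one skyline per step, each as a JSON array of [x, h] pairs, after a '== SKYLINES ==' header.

== SKYLINES ==
[[45,13],[48,0]]
[[45,13],[49,0]]
[[32,4],[43,0],[45,13],[49,0]]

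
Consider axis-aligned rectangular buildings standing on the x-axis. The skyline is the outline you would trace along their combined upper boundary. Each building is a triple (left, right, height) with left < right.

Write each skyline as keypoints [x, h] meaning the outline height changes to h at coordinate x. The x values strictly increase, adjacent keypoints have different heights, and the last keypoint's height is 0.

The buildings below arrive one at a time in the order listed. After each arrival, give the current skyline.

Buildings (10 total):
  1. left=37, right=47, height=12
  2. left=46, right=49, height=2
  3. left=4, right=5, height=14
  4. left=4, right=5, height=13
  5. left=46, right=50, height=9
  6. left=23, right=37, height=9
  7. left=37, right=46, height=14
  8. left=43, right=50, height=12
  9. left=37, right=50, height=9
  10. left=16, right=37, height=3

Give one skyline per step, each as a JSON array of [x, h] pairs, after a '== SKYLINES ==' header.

== SKYLINES ==
[[37,12],[47,0]]
[[37,12],[47,2],[49,0]]
[[4,14],[5,0],[37,12],[47,2],[49,0]]
[[4,14],[5,0],[37,12],[47,2],[49,0]]
[[4,14],[5,0],[37,12],[47,9],[50,0]]
[[4,14],[5,0],[23,9],[37,12],[47,9],[50,0]]
[[4,14],[5,0],[23,9],[37,14],[46,12],[47,9],[50,0]]
[[4,14],[5,0],[23,9],[37,14],[46,12],[50,0]]
[[4,14],[5,0],[23,9],[37,14],[46,12],[50,0]]
[[4,14],[5,0],[16,3],[23,9],[37,14],[46,12],[50,0]]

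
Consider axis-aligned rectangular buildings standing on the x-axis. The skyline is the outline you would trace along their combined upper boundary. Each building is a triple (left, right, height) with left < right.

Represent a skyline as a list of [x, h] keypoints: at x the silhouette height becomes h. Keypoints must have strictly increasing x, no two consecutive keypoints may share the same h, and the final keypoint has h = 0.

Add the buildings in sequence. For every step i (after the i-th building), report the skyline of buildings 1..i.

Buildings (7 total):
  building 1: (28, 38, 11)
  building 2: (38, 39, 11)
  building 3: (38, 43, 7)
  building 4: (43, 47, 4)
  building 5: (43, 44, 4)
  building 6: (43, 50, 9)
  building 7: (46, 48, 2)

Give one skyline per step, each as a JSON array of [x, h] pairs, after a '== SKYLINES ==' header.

== SKYLINES ==
[[28,11],[38,0]]
[[28,11],[39,0]]
[[28,11],[39,7],[43,0]]
[[28,11],[39,7],[43,4],[47,0]]
[[28,11],[39,7],[43,4],[47,0]]
[[28,11],[39,7],[43,9],[50,0]]
[[28,11],[39,7],[43,9],[50,0]]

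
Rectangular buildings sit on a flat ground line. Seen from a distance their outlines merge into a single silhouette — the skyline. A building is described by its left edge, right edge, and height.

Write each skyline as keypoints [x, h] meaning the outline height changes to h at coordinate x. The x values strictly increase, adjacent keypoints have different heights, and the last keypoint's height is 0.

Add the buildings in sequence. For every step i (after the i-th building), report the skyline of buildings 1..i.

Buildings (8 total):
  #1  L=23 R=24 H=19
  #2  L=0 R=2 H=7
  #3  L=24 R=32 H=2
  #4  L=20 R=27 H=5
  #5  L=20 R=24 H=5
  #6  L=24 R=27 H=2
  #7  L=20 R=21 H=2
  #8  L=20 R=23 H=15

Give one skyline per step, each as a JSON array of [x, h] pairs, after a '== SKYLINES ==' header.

== SKYLINES ==
[[23,19],[24,0]]
[[0,7],[2,0],[23,19],[24,0]]
[[0,7],[2,0],[23,19],[24,2],[32,0]]
[[0,7],[2,0],[20,5],[23,19],[24,5],[27,2],[32,0]]
[[0,7],[2,0],[20,5],[23,19],[24,5],[27,2],[32,0]]
[[0,7],[2,0],[20,5],[23,19],[24,5],[27,2],[32,0]]
[[0,7],[2,0],[20,5],[23,19],[24,5],[27,2],[32,0]]
[[0,7],[2,0],[20,15],[23,19],[24,5],[27,2],[32,0]]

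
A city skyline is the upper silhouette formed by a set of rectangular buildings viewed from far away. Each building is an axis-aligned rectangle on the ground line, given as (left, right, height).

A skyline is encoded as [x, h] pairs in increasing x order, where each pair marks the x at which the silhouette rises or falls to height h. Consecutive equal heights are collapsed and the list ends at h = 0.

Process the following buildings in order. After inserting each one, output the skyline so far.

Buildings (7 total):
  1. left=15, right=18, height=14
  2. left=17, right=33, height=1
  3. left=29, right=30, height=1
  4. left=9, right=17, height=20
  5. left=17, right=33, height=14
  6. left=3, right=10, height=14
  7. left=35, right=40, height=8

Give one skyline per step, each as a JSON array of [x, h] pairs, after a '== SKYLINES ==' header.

== SKYLINES ==
[[15,14],[18,0]]
[[15,14],[18,1],[33,0]]
[[15,14],[18,1],[33,0]]
[[9,20],[17,14],[18,1],[33,0]]
[[9,20],[17,14],[33,0]]
[[3,14],[9,20],[17,14],[33,0]]
[[3,14],[9,20],[17,14],[33,0],[35,8],[40,0]]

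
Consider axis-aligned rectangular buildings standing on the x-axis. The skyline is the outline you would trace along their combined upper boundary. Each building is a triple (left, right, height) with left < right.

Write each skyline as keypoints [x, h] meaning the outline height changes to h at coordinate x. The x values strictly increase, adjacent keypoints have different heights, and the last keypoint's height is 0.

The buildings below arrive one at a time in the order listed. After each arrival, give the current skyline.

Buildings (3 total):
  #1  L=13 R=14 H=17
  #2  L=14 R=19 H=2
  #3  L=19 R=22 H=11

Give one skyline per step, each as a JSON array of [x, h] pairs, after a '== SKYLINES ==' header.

== SKYLINES ==
[[13,17],[14,0]]
[[13,17],[14,2],[19,0]]
[[13,17],[14,2],[19,11],[22,0]]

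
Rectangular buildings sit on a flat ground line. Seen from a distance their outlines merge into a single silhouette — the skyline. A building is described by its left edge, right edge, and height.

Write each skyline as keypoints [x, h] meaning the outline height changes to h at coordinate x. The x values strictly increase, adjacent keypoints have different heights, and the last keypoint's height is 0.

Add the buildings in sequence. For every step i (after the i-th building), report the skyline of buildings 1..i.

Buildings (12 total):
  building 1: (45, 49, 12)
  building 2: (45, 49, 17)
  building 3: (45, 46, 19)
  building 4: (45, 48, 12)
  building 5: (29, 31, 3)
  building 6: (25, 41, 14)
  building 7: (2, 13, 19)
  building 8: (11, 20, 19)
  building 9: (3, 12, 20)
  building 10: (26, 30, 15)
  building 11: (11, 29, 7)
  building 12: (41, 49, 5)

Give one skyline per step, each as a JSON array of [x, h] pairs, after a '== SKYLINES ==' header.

== SKYLINES ==
[[45,12],[49,0]]
[[45,17],[49,0]]
[[45,19],[46,17],[49,0]]
[[45,19],[46,17],[49,0]]
[[29,3],[31,0],[45,19],[46,17],[49,0]]
[[25,14],[41,0],[45,19],[46,17],[49,0]]
[[2,19],[13,0],[25,14],[41,0],[45,19],[46,17],[49,0]]
[[2,19],[20,0],[25,14],[41,0],[45,19],[46,17],[49,0]]
[[2,19],[3,20],[12,19],[20,0],[25,14],[41,0],[45,19],[46,17],[49,0]]
[[2,19],[3,20],[12,19],[20,0],[25,14],[26,15],[30,14],[41,0],[45,19],[46,17],[49,0]]
[[2,19],[3,20],[12,19],[20,7],[25,14],[26,15],[30,14],[41,0],[45,19],[46,17],[49,0]]
[[2,19],[3,20],[12,19],[20,7],[25,14],[26,15],[30,14],[41,5],[45,19],[46,17],[49,0]]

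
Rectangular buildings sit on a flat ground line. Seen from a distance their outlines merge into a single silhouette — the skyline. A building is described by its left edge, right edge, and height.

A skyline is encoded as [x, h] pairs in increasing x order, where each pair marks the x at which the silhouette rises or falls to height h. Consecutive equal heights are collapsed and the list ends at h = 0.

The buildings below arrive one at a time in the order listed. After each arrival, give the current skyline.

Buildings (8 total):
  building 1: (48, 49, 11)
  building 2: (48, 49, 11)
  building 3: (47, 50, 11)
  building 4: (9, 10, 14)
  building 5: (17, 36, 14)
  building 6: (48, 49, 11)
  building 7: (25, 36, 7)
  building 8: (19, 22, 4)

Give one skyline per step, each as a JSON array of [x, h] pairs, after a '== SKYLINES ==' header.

== SKYLINES ==
[[48,11],[49,0]]
[[48,11],[49,0]]
[[47,11],[50,0]]
[[9,14],[10,0],[47,11],[50,0]]
[[9,14],[10,0],[17,14],[36,0],[47,11],[50,0]]
[[9,14],[10,0],[17,14],[36,0],[47,11],[50,0]]
[[9,14],[10,0],[17,14],[36,0],[47,11],[50,0]]
[[9,14],[10,0],[17,14],[36,0],[47,11],[50,0]]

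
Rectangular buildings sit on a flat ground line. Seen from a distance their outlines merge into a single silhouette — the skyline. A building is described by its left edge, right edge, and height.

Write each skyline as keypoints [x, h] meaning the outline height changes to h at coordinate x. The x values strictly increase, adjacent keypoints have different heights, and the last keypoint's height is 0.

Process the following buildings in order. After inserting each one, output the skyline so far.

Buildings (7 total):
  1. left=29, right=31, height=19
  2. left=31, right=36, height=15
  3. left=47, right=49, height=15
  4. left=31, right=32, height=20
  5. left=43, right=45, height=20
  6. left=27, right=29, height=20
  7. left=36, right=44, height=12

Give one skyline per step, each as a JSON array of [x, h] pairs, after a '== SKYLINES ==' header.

== SKYLINES ==
[[29,19],[31,0]]
[[29,19],[31,15],[36,0]]
[[29,19],[31,15],[36,0],[47,15],[49,0]]
[[29,19],[31,20],[32,15],[36,0],[47,15],[49,0]]
[[29,19],[31,20],[32,15],[36,0],[43,20],[45,0],[47,15],[49,0]]
[[27,20],[29,19],[31,20],[32,15],[36,0],[43,20],[45,0],[47,15],[49,0]]
[[27,20],[29,19],[31,20],[32,15],[36,12],[43,20],[45,0],[47,15],[49,0]]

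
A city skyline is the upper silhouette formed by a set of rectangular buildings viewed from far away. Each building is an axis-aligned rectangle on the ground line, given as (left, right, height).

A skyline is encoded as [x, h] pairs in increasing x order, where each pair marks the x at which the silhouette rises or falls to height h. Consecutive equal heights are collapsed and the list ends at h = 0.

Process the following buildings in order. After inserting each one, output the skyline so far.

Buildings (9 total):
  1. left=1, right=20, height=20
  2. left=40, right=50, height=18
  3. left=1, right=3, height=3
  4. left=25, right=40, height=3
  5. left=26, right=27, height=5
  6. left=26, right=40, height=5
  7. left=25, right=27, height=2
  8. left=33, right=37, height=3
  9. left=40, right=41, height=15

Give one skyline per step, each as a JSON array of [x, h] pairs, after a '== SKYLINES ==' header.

== SKYLINES ==
[[1,20],[20,0]]
[[1,20],[20,0],[40,18],[50,0]]
[[1,20],[20,0],[40,18],[50,0]]
[[1,20],[20,0],[25,3],[40,18],[50,0]]
[[1,20],[20,0],[25,3],[26,5],[27,3],[40,18],[50,0]]
[[1,20],[20,0],[25,3],[26,5],[40,18],[50,0]]
[[1,20],[20,0],[25,3],[26,5],[40,18],[50,0]]
[[1,20],[20,0],[25,3],[26,5],[40,18],[50,0]]
[[1,20],[20,0],[25,3],[26,5],[40,18],[50,0]]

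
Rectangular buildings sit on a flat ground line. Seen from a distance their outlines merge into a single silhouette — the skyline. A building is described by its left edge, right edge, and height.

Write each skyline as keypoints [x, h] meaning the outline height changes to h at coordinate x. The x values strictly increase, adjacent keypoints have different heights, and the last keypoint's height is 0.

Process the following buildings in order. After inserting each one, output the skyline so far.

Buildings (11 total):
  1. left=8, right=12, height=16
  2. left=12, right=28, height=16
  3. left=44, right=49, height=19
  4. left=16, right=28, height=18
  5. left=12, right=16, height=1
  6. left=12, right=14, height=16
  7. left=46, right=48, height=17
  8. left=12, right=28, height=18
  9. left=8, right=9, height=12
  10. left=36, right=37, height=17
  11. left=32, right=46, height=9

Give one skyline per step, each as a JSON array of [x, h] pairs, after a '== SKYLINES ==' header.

== SKYLINES ==
[[8,16],[12,0]]
[[8,16],[28,0]]
[[8,16],[28,0],[44,19],[49,0]]
[[8,16],[16,18],[28,0],[44,19],[49,0]]
[[8,16],[16,18],[28,0],[44,19],[49,0]]
[[8,16],[16,18],[28,0],[44,19],[49,0]]
[[8,16],[16,18],[28,0],[44,19],[49,0]]
[[8,16],[12,18],[28,0],[44,19],[49,0]]
[[8,16],[12,18],[28,0],[44,19],[49,0]]
[[8,16],[12,18],[28,0],[36,17],[37,0],[44,19],[49,0]]
[[8,16],[12,18],[28,0],[32,9],[36,17],[37,9],[44,19],[49,0]]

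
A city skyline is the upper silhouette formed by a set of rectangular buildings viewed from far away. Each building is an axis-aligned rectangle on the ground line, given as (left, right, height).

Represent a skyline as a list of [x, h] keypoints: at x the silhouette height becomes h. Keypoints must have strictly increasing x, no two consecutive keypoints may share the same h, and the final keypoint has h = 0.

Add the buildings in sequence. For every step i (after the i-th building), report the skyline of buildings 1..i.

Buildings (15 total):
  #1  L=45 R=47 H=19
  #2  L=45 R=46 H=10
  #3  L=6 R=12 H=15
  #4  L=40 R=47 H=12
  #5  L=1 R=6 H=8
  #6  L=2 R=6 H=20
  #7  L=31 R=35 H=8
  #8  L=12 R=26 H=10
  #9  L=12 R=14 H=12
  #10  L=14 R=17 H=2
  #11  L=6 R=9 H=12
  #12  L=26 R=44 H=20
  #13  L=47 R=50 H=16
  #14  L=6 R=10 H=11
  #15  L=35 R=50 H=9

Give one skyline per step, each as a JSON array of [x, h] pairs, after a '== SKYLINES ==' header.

== SKYLINES ==
[[45,19],[47,0]]
[[45,19],[47,0]]
[[6,15],[12,0],[45,19],[47,0]]
[[6,15],[12,0],[40,12],[45,19],[47,0]]
[[1,8],[6,15],[12,0],[40,12],[45,19],[47,0]]
[[1,8],[2,20],[6,15],[12,0],[40,12],[45,19],[47,0]]
[[1,8],[2,20],[6,15],[12,0],[31,8],[35,0],[40,12],[45,19],[47,0]]
[[1,8],[2,20],[6,15],[12,10],[26,0],[31,8],[35,0],[40,12],[45,19],[47,0]]
[[1,8],[2,20],[6,15],[12,12],[14,10],[26,0],[31,8],[35,0],[40,12],[45,19],[47,0]]
[[1,8],[2,20],[6,15],[12,12],[14,10],[26,0],[31,8],[35,0],[40,12],[45,19],[47,0]]
[[1,8],[2,20],[6,15],[12,12],[14,10],[26,0],[31,8],[35,0],[40,12],[45,19],[47,0]]
[[1,8],[2,20],[6,15],[12,12],[14,10],[26,20],[44,12],[45,19],[47,0]]
[[1,8],[2,20],[6,15],[12,12],[14,10],[26,20],[44,12],[45,19],[47,16],[50,0]]
[[1,8],[2,20],[6,15],[12,12],[14,10],[26,20],[44,12],[45,19],[47,16],[50,0]]
[[1,8],[2,20],[6,15],[12,12],[14,10],[26,20],[44,12],[45,19],[47,16],[50,0]]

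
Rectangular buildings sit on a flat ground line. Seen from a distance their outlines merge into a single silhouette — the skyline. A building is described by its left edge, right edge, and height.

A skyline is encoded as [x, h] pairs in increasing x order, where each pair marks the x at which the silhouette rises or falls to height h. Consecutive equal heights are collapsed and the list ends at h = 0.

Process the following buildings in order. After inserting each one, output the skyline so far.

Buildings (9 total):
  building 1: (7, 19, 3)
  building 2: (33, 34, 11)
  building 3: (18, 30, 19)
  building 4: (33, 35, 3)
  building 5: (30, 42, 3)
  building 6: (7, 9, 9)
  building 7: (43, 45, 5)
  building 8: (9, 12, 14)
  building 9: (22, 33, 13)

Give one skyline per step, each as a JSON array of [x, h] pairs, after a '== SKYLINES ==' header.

== SKYLINES ==
[[7,3],[19,0]]
[[7,3],[19,0],[33,11],[34,0]]
[[7,3],[18,19],[30,0],[33,11],[34,0]]
[[7,3],[18,19],[30,0],[33,11],[34,3],[35,0]]
[[7,3],[18,19],[30,3],[33,11],[34,3],[42,0]]
[[7,9],[9,3],[18,19],[30,3],[33,11],[34,3],[42,0]]
[[7,9],[9,3],[18,19],[30,3],[33,11],[34,3],[42,0],[43,5],[45,0]]
[[7,9],[9,14],[12,3],[18,19],[30,3],[33,11],[34,3],[42,0],[43,5],[45,0]]
[[7,9],[9,14],[12,3],[18,19],[30,13],[33,11],[34,3],[42,0],[43,5],[45,0]]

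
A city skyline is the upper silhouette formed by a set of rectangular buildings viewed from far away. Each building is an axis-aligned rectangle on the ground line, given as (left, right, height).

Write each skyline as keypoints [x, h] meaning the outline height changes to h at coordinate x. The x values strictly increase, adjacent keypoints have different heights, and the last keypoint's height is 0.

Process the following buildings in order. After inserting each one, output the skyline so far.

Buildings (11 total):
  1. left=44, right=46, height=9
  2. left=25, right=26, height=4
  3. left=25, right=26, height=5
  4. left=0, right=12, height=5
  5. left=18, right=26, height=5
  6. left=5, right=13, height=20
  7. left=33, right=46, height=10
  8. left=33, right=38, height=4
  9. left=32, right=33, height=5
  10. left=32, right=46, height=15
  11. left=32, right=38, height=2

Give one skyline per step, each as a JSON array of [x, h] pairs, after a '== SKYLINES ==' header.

== SKYLINES ==
[[44,9],[46,0]]
[[25,4],[26,0],[44,9],[46,0]]
[[25,5],[26,0],[44,9],[46,0]]
[[0,5],[12,0],[25,5],[26,0],[44,9],[46,0]]
[[0,5],[12,0],[18,5],[26,0],[44,9],[46,0]]
[[0,5],[5,20],[13,0],[18,5],[26,0],[44,9],[46,0]]
[[0,5],[5,20],[13,0],[18,5],[26,0],[33,10],[46,0]]
[[0,5],[5,20],[13,0],[18,5],[26,0],[33,10],[46,0]]
[[0,5],[5,20],[13,0],[18,5],[26,0],[32,5],[33,10],[46,0]]
[[0,5],[5,20],[13,0],[18,5],[26,0],[32,15],[46,0]]
[[0,5],[5,20],[13,0],[18,5],[26,0],[32,15],[46,0]]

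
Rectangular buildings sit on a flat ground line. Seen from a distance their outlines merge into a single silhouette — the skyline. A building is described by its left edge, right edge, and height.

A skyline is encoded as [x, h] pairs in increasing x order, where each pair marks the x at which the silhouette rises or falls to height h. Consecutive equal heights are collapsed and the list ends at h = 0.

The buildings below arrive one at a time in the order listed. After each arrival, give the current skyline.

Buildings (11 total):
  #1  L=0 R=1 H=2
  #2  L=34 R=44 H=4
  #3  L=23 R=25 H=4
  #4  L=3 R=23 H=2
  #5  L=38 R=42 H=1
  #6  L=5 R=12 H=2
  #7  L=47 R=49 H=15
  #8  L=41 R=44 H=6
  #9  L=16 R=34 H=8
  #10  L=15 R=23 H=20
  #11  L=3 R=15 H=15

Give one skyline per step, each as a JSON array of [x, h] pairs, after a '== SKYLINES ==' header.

== SKYLINES ==
[[0,2],[1,0]]
[[0,2],[1,0],[34,4],[44,0]]
[[0,2],[1,0],[23,4],[25,0],[34,4],[44,0]]
[[0,2],[1,0],[3,2],[23,4],[25,0],[34,4],[44,0]]
[[0,2],[1,0],[3,2],[23,4],[25,0],[34,4],[44,0]]
[[0,2],[1,0],[3,2],[23,4],[25,0],[34,4],[44,0]]
[[0,2],[1,0],[3,2],[23,4],[25,0],[34,4],[44,0],[47,15],[49,0]]
[[0,2],[1,0],[3,2],[23,4],[25,0],[34,4],[41,6],[44,0],[47,15],[49,0]]
[[0,2],[1,0],[3,2],[16,8],[34,4],[41,6],[44,0],[47,15],[49,0]]
[[0,2],[1,0],[3,2],[15,20],[23,8],[34,4],[41,6],[44,0],[47,15],[49,0]]
[[0,2],[1,0],[3,15],[15,20],[23,8],[34,4],[41,6],[44,0],[47,15],[49,0]]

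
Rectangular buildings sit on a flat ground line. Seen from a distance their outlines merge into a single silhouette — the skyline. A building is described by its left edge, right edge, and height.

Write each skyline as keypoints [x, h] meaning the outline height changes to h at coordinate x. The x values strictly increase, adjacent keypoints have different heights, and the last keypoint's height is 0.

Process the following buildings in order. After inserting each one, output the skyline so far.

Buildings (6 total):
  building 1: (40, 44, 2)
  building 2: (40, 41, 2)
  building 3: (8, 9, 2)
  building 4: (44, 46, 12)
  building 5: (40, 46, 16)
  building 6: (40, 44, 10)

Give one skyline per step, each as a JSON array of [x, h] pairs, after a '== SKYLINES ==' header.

== SKYLINES ==
[[40,2],[44,0]]
[[40,2],[44,0]]
[[8,2],[9,0],[40,2],[44,0]]
[[8,2],[9,0],[40,2],[44,12],[46,0]]
[[8,2],[9,0],[40,16],[46,0]]
[[8,2],[9,0],[40,16],[46,0]]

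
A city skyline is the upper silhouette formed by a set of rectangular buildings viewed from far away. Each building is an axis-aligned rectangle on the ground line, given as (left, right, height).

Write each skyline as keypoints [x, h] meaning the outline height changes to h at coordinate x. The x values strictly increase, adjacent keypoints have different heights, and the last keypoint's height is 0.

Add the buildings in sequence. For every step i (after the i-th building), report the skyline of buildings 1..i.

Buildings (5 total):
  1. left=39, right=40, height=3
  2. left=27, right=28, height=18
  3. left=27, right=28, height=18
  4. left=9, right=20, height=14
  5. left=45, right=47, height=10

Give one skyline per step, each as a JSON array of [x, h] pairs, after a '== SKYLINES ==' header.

== SKYLINES ==
[[39,3],[40,0]]
[[27,18],[28,0],[39,3],[40,0]]
[[27,18],[28,0],[39,3],[40,0]]
[[9,14],[20,0],[27,18],[28,0],[39,3],[40,0]]
[[9,14],[20,0],[27,18],[28,0],[39,3],[40,0],[45,10],[47,0]]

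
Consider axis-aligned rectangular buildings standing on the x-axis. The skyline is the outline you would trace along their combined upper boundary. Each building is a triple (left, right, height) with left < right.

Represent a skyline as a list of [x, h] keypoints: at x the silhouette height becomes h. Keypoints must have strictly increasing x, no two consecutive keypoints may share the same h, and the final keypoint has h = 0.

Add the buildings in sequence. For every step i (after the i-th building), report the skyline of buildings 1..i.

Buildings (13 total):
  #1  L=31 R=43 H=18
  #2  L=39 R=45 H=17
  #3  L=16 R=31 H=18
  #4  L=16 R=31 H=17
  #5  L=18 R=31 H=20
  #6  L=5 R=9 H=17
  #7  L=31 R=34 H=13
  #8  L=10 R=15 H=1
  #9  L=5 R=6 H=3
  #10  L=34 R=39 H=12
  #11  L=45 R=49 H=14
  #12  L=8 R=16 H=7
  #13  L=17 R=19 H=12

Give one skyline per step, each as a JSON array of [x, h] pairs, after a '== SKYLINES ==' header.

== SKYLINES ==
[[31,18],[43,0]]
[[31,18],[43,17],[45,0]]
[[16,18],[43,17],[45,0]]
[[16,18],[43,17],[45,0]]
[[16,18],[18,20],[31,18],[43,17],[45,0]]
[[5,17],[9,0],[16,18],[18,20],[31,18],[43,17],[45,0]]
[[5,17],[9,0],[16,18],[18,20],[31,18],[43,17],[45,0]]
[[5,17],[9,0],[10,1],[15,0],[16,18],[18,20],[31,18],[43,17],[45,0]]
[[5,17],[9,0],[10,1],[15,0],[16,18],[18,20],[31,18],[43,17],[45,0]]
[[5,17],[9,0],[10,1],[15,0],[16,18],[18,20],[31,18],[43,17],[45,0]]
[[5,17],[9,0],[10,1],[15,0],[16,18],[18,20],[31,18],[43,17],[45,14],[49,0]]
[[5,17],[9,7],[16,18],[18,20],[31,18],[43,17],[45,14],[49,0]]
[[5,17],[9,7],[16,18],[18,20],[31,18],[43,17],[45,14],[49,0]]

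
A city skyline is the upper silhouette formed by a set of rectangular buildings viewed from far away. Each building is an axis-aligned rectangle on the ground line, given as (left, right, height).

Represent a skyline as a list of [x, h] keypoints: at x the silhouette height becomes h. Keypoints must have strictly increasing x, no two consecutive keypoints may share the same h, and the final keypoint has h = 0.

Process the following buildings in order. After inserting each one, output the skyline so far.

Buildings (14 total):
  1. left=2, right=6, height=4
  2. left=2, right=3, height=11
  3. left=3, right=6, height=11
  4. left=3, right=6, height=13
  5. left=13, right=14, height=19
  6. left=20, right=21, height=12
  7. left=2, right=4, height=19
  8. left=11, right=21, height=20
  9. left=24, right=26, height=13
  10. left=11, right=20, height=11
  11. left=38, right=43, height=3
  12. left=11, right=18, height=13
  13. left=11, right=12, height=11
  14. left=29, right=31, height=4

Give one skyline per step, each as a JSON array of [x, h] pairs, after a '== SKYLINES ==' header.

== SKYLINES ==
[[2,4],[6,0]]
[[2,11],[3,4],[6,0]]
[[2,11],[6,0]]
[[2,11],[3,13],[6,0]]
[[2,11],[3,13],[6,0],[13,19],[14,0]]
[[2,11],[3,13],[6,0],[13,19],[14,0],[20,12],[21,0]]
[[2,19],[4,13],[6,0],[13,19],[14,0],[20,12],[21,0]]
[[2,19],[4,13],[6,0],[11,20],[21,0]]
[[2,19],[4,13],[6,0],[11,20],[21,0],[24,13],[26,0]]
[[2,19],[4,13],[6,0],[11,20],[21,0],[24,13],[26,0]]
[[2,19],[4,13],[6,0],[11,20],[21,0],[24,13],[26,0],[38,3],[43,0]]
[[2,19],[4,13],[6,0],[11,20],[21,0],[24,13],[26,0],[38,3],[43,0]]
[[2,19],[4,13],[6,0],[11,20],[21,0],[24,13],[26,0],[38,3],[43,0]]
[[2,19],[4,13],[6,0],[11,20],[21,0],[24,13],[26,0],[29,4],[31,0],[38,3],[43,0]]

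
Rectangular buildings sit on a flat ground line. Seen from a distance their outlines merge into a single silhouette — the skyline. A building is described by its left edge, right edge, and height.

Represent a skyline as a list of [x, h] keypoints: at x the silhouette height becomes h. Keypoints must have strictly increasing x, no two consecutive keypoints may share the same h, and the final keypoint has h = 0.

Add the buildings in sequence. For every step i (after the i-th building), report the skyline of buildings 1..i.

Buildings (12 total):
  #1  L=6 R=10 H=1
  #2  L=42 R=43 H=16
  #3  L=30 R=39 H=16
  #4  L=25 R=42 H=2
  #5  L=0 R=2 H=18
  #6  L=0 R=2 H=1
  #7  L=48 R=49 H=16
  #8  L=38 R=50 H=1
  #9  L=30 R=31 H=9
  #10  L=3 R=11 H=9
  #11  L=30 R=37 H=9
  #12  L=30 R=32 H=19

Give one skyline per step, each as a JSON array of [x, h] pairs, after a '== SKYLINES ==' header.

== SKYLINES ==
[[6,1],[10,0]]
[[6,1],[10,0],[42,16],[43,0]]
[[6,1],[10,0],[30,16],[39,0],[42,16],[43,0]]
[[6,1],[10,0],[25,2],[30,16],[39,2],[42,16],[43,0]]
[[0,18],[2,0],[6,1],[10,0],[25,2],[30,16],[39,2],[42,16],[43,0]]
[[0,18],[2,0],[6,1],[10,0],[25,2],[30,16],[39,2],[42,16],[43,0]]
[[0,18],[2,0],[6,1],[10,0],[25,2],[30,16],[39,2],[42,16],[43,0],[48,16],[49,0]]
[[0,18],[2,0],[6,1],[10,0],[25,2],[30,16],[39,2],[42,16],[43,1],[48,16],[49,1],[50,0]]
[[0,18],[2,0],[6,1],[10,0],[25,2],[30,16],[39,2],[42,16],[43,1],[48,16],[49,1],[50,0]]
[[0,18],[2,0],[3,9],[11,0],[25,2],[30,16],[39,2],[42,16],[43,1],[48,16],[49,1],[50,0]]
[[0,18],[2,0],[3,9],[11,0],[25,2],[30,16],[39,2],[42,16],[43,1],[48,16],[49,1],[50,0]]
[[0,18],[2,0],[3,9],[11,0],[25,2],[30,19],[32,16],[39,2],[42,16],[43,1],[48,16],[49,1],[50,0]]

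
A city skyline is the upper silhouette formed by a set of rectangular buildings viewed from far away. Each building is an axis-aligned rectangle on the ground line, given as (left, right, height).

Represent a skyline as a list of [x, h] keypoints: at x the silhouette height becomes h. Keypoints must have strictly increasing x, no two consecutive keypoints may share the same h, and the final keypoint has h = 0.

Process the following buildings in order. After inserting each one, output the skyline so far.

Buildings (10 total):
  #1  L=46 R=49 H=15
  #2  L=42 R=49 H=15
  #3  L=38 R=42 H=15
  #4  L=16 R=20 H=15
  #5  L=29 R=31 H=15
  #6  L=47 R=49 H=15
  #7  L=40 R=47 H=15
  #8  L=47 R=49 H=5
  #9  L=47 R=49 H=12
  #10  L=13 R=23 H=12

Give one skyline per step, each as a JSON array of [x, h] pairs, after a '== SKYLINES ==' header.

== SKYLINES ==
[[46,15],[49,0]]
[[42,15],[49,0]]
[[38,15],[49,0]]
[[16,15],[20,0],[38,15],[49,0]]
[[16,15],[20,0],[29,15],[31,0],[38,15],[49,0]]
[[16,15],[20,0],[29,15],[31,0],[38,15],[49,0]]
[[16,15],[20,0],[29,15],[31,0],[38,15],[49,0]]
[[16,15],[20,0],[29,15],[31,0],[38,15],[49,0]]
[[16,15],[20,0],[29,15],[31,0],[38,15],[49,0]]
[[13,12],[16,15],[20,12],[23,0],[29,15],[31,0],[38,15],[49,0]]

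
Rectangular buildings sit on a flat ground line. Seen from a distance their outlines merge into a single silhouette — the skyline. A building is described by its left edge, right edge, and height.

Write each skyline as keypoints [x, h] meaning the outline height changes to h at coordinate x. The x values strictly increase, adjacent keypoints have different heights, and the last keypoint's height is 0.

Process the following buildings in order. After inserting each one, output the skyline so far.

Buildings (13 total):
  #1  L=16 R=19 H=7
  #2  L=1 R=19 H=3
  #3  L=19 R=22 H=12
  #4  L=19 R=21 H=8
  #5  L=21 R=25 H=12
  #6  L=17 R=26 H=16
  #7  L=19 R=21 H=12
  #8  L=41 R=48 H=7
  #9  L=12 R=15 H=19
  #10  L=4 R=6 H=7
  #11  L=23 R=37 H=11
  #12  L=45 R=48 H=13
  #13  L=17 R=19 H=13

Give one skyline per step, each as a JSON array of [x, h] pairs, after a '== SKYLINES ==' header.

== SKYLINES ==
[[16,7],[19,0]]
[[1,3],[16,7],[19,0]]
[[1,3],[16,7],[19,12],[22,0]]
[[1,3],[16,7],[19,12],[22,0]]
[[1,3],[16,7],[19,12],[25,0]]
[[1,3],[16,7],[17,16],[26,0]]
[[1,3],[16,7],[17,16],[26,0]]
[[1,3],[16,7],[17,16],[26,0],[41,7],[48,0]]
[[1,3],[12,19],[15,3],[16,7],[17,16],[26,0],[41,7],[48,0]]
[[1,3],[4,7],[6,3],[12,19],[15,3],[16,7],[17,16],[26,0],[41,7],[48,0]]
[[1,3],[4,7],[6,3],[12,19],[15,3],[16,7],[17,16],[26,11],[37,0],[41,7],[48,0]]
[[1,3],[4,7],[6,3],[12,19],[15,3],[16,7],[17,16],[26,11],[37,0],[41,7],[45,13],[48,0]]
[[1,3],[4,7],[6,3],[12,19],[15,3],[16,7],[17,16],[26,11],[37,0],[41,7],[45,13],[48,0]]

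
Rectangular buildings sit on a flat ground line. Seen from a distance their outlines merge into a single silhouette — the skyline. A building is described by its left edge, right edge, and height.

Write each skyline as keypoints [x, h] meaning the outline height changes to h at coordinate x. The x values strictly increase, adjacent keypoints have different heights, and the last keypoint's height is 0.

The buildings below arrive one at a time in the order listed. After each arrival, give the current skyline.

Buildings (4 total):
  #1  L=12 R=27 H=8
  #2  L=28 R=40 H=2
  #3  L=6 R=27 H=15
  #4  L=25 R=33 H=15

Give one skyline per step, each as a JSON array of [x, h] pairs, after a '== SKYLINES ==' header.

== SKYLINES ==
[[12,8],[27,0]]
[[12,8],[27,0],[28,2],[40,0]]
[[6,15],[27,0],[28,2],[40,0]]
[[6,15],[33,2],[40,0]]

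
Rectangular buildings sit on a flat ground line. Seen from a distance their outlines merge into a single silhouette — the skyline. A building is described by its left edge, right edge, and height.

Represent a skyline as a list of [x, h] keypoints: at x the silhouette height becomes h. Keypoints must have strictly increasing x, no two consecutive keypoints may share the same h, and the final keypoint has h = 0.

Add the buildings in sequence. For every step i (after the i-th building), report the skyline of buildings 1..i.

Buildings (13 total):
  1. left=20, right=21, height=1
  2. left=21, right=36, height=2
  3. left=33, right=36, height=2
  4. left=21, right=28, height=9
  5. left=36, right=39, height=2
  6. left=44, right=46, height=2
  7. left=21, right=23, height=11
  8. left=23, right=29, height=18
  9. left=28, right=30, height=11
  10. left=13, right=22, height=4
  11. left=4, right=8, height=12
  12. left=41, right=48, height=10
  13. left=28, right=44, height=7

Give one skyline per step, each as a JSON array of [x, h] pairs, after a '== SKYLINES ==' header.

== SKYLINES ==
[[20,1],[21,0]]
[[20,1],[21,2],[36,0]]
[[20,1],[21,2],[36,0]]
[[20,1],[21,9],[28,2],[36,0]]
[[20,1],[21,9],[28,2],[39,0]]
[[20,1],[21,9],[28,2],[39,0],[44,2],[46,0]]
[[20,1],[21,11],[23,9],[28,2],[39,0],[44,2],[46,0]]
[[20,1],[21,11],[23,18],[29,2],[39,0],[44,2],[46,0]]
[[20,1],[21,11],[23,18],[29,11],[30,2],[39,0],[44,2],[46,0]]
[[13,4],[21,11],[23,18],[29,11],[30,2],[39,0],[44,2],[46,0]]
[[4,12],[8,0],[13,4],[21,11],[23,18],[29,11],[30,2],[39,0],[44,2],[46,0]]
[[4,12],[8,0],[13,4],[21,11],[23,18],[29,11],[30,2],[39,0],[41,10],[48,0]]
[[4,12],[8,0],[13,4],[21,11],[23,18],[29,11],[30,7],[41,10],[48,0]]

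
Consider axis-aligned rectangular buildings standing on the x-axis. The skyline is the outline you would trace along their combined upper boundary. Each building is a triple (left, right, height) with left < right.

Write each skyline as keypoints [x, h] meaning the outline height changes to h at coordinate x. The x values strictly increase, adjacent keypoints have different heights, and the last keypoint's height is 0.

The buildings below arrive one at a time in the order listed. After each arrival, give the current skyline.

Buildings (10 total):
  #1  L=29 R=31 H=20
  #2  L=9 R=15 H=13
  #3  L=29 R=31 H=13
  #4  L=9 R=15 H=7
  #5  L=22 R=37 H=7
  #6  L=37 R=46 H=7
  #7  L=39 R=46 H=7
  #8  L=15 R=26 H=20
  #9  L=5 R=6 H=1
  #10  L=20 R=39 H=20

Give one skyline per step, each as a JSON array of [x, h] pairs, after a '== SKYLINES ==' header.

== SKYLINES ==
[[29,20],[31,0]]
[[9,13],[15,0],[29,20],[31,0]]
[[9,13],[15,0],[29,20],[31,0]]
[[9,13],[15,0],[29,20],[31,0]]
[[9,13],[15,0],[22,7],[29,20],[31,7],[37,0]]
[[9,13],[15,0],[22,7],[29,20],[31,7],[46,0]]
[[9,13],[15,0],[22,7],[29,20],[31,7],[46,0]]
[[9,13],[15,20],[26,7],[29,20],[31,7],[46,0]]
[[5,1],[6,0],[9,13],[15,20],[26,7],[29,20],[31,7],[46,0]]
[[5,1],[6,0],[9,13],[15,20],[39,7],[46,0]]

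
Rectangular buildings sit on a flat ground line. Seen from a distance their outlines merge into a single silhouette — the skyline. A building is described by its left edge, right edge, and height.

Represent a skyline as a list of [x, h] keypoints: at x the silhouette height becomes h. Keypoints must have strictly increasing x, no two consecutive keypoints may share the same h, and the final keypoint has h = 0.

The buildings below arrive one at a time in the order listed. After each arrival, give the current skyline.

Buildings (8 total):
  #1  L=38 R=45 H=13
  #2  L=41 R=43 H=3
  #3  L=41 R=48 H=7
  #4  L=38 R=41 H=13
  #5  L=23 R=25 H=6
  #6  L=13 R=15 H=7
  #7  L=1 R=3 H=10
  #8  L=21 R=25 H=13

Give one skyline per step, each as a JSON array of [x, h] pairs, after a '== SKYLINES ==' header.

== SKYLINES ==
[[38,13],[45,0]]
[[38,13],[45,0]]
[[38,13],[45,7],[48,0]]
[[38,13],[45,7],[48,0]]
[[23,6],[25,0],[38,13],[45,7],[48,0]]
[[13,7],[15,0],[23,6],[25,0],[38,13],[45,7],[48,0]]
[[1,10],[3,0],[13,7],[15,0],[23,6],[25,0],[38,13],[45,7],[48,0]]
[[1,10],[3,0],[13,7],[15,0],[21,13],[25,0],[38,13],[45,7],[48,0]]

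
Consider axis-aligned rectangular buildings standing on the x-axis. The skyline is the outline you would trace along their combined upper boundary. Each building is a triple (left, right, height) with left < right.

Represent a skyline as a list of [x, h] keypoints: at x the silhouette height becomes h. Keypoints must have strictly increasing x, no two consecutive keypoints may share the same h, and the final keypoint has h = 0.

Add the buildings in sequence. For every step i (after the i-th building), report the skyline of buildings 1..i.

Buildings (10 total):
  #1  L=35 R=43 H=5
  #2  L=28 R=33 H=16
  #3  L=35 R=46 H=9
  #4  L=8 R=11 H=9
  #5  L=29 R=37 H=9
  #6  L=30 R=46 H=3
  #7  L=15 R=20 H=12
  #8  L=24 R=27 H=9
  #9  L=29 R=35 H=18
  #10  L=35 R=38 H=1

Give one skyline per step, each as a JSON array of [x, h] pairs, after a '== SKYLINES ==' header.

== SKYLINES ==
[[35,5],[43,0]]
[[28,16],[33,0],[35,5],[43,0]]
[[28,16],[33,0],[35,9],[46,0]]
[[8,9],[11,0],[28,16],[33,0],[35,9],[46,0]]
[[8,9],[11,0],[28,16],[33,9],[46,0]]
[[8,9],[11,0],[28,16],[33,9],[46,0]]
[[8,9],[11,0],[15,12],[20,0],[28,16],[33,9],[46,0]]
[[8,9],[11,0],[15,12],[20,0],[24,9],[27,0],[28,16],[33,9],[46,0]]
[[8,9],[11,0],[15,12],[20,0],[24,9],[27,0],[28,16],[29,18],[35,9],[46,0]]
[[8,9],[11,0],[15,12],[20,0],[24,9],[27,0],[28,16],[29,18],[35,9],[46,0]]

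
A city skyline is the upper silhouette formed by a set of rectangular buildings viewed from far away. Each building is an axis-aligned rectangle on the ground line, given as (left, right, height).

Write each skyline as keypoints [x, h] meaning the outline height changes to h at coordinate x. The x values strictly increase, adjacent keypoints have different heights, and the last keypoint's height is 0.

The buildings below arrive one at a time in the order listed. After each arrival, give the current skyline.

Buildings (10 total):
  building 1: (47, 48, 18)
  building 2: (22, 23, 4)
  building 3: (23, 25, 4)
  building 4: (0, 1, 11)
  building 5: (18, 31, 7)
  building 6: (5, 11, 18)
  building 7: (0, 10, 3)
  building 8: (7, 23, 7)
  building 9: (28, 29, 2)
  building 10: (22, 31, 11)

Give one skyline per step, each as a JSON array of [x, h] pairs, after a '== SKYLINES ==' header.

== SKYLINES ==
[[47,18],[48,0]]
[[22,4],[23,0],[47,18],[48,0]]
[[22,4],[25,0],[47,18],[48,0]]
[[0,11],[1,0],[22,4],[25,0],[47,18],[48,0]]
[[0,11],[1,0],[18,7],[31,0],[47,18],[48,0]]
[[0,11],[1,0],[5,18],[11,0],[18,7],[31,0],[47,18],[48,0]]
[[0,11],[1,3],[5,18],[11,0],[18,7],[31,0],[47,18],[48,0]]
[[0,11],[1,3],[5,18],[11,7],[31,0],[47,18],[48,0]]
[[0,11],[1,3],[5,18],[11,7],[31,0],[47,18],[48,0]]
[[0,11],[1,3],[5,18],[11,7],[22,11],[31,0],[47,18],[48,0]]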